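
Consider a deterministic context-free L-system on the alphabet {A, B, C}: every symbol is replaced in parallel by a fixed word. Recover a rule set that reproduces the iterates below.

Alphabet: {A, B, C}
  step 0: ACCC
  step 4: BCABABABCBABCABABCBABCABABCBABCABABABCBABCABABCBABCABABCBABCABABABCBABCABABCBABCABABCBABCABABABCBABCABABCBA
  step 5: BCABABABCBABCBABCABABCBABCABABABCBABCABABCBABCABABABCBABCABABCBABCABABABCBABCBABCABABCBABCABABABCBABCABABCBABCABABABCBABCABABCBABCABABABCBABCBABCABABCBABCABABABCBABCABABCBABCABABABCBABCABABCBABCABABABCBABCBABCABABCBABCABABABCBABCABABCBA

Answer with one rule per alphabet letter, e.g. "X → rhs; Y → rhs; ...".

A->BA, B->BC, C->ABA

  step 4 ⇒ step 5: BCABABABCBABCABABCBABCABABCBABCABABABCBABCABABCBABCABABCBABCABABABCBABCABABCBABCABABCBABCABABABCBABCABABCBA ⇒ BC·ABA·BA·BC·BA·BC·BA·BC·ABA·BC·BA·BC·ABA·BA·BC·BA·BC·ABA·BC·BA·BC·ABA·BA·BC·BA·BC·ABA·BC·BA·BC·ABA·BA·BC·BA·BC·BA·BC·ABA·BC·BA·BC·ABA·BA·BC·BA·BC·ABA·BC·BA·BC·ABA·BA·BC·BA·BC·ABA·BC·BA·BC·ABA·BA·BC·BA·BC·BA·BC·ABA·BC·BA·BC·ABA·BA·BC·BA·BC·ABA·BC·BA·BC·ABA·BA·BC·BA·BC·ABA·BC·BA·BC·ABA·BA·BC·BA·BC·BA·BC·ABA·BC·BA·BC·ABA·BA·BC·BA·BC·ABA·BC·BA
    A ↦ BA
    B ↦ BC
    C ↦ ABA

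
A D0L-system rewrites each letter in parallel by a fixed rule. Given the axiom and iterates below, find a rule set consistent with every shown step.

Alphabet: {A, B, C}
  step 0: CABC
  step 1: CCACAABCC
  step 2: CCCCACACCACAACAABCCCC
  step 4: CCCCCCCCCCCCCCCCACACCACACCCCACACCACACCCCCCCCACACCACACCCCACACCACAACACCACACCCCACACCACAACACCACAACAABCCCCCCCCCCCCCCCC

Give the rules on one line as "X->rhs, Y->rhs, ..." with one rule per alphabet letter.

  step 1 ⇒ step 2: CCACAABCC ⇒ CC·CC·ACA·CC·ACA·ACA·AB·CC·CC
    A ↦ ACA
    B ↦ AB
    C ↦ CC

A->ACA, B->AB, C->CC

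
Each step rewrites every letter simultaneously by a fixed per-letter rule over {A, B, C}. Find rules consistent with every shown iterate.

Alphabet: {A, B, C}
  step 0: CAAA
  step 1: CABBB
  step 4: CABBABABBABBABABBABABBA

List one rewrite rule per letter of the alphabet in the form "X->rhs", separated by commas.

A->B, B->BA, C->CA

  step 0 ⇒ step 1: CAAA ⇒ CA·B·B·B
    A ↦ B
    C ↦ CA
    B ↦ BA  (constrained at step 1)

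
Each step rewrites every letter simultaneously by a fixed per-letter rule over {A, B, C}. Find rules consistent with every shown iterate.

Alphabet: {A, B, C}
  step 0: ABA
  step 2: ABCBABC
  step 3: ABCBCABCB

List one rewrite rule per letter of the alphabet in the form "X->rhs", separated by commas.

A->AB, B->C, C->B

  step 2 ⇒ step 3: ABCBABC ⇒ AB·C·B·C·AB·C·B
    A ↦ AB
    B ↦ C
    C ↦ B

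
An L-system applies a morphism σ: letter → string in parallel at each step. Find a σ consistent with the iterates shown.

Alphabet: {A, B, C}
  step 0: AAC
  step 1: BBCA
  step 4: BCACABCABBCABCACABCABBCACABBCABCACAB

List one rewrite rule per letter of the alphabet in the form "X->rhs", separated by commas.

A->B, B->BCA, C->CA

  step 0 ⇒ step 1: AAC ⇒ B·B·CA
    A ↦ B
    C ↦ CA
    B ↦ BCA  (constrained at step 1)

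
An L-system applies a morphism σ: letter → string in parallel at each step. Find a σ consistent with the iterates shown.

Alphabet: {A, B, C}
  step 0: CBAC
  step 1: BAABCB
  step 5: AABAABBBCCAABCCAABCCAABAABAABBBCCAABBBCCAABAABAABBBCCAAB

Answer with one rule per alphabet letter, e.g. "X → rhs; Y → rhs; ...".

A->C, B->AAB, C->B

  step 0 ⇒ step 1: CBAC ⇒ B·AAB·C·B
    A ↦ C
    B ↦ AAB
    C ↦ B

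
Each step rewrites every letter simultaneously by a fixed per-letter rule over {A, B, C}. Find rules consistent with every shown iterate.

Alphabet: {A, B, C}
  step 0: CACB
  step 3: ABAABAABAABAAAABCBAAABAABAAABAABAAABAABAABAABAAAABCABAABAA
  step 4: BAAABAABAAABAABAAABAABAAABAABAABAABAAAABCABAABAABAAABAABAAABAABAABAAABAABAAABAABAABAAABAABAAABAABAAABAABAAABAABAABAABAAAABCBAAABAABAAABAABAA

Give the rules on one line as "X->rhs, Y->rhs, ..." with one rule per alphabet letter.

A->BAA, B->A, C->ABC

  step 3 ⇒ step 4: ABAABAABAABAAAABCBAAABAABAAABAABAAABAABAABAABAAAABCABAABAA ⇒ BAA·A·BAA·BAA·A·BAA·BAA·A·BAA·BAA·A·BAA·BAA·BAA·BAA·A·ABC·A·BAA·BAA·BAA·A·BAA·BAA·A·BAA·BAA·BAA·A·BAA·BAA·A·BAA·BAA·BAA·A·BAA·BAA·A·BAA·BAA·A·BAA·BAA·A·BAA·BAA·BAA·BAA·A·ABC·BAA·A·BAA·BAA·A·BAA·BAA
    A ↦ BAA
    B ↦ A
    C ↦ ABC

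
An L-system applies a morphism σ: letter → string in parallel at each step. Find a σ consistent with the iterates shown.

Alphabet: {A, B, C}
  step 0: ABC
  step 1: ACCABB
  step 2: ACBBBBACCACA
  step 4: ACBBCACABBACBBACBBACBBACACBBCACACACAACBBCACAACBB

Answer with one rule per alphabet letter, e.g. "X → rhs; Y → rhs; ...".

  step 1 ⇒ step 2: ACCABB ⇒ AC·BB·BB·AC·CA·CA
    A ↦ AC
    B ↦ CA
    C ↦ BB

A->AC, B->CA, C->BB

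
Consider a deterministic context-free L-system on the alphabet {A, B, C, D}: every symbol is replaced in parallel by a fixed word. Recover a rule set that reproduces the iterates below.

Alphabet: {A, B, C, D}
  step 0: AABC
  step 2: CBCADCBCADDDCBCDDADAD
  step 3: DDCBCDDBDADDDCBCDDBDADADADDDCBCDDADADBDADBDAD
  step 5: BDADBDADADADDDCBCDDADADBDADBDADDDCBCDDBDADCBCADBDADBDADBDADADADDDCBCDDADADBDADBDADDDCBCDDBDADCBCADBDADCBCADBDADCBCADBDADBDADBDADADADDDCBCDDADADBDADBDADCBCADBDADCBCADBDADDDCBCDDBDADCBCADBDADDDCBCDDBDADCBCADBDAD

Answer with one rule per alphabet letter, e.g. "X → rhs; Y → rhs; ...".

A->BD, B->CBC, C->DD, D->AD

  step 2 ⇒ step 3: CBCADCBCADDDCBCDDADAD ⇒ DD·CBC·DD·BD·AD·DD·CBC·DD·BD·AD·AD·AD·DD·CBC·DD·AD·AD·BD·AD·BD·AD
    A ↦ BD
    B ↦ CBC
    C ↦ DD
    D ↦ AD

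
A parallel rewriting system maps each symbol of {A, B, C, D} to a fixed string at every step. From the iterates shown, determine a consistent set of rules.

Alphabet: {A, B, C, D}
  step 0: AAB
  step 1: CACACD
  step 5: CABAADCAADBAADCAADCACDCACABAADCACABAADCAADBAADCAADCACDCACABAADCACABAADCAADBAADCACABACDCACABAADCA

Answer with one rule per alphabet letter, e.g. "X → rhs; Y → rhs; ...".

A->CA, B->CD, C->AD, D->BA

  step 0 ⇒ step 1: AAB ⇒ CA·CA·CD
    A ↦ CA
    B ↦ CD
    C ↦ AD  (constrained at step 1)
    D ↦ BA  (constrained at step 1)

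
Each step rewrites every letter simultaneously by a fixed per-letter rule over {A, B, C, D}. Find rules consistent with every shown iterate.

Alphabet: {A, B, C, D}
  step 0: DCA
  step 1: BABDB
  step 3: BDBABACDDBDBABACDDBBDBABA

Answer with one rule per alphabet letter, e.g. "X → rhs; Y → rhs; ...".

A->B, B->CDD, C->BD, D->BA

  step 0 ⇒ step 1: DCA ⇒ BA·BD·B
    A ↦ B
    C ↦ BD
    D ↦ BA
    B ↦ CDD  (constrained at step 1)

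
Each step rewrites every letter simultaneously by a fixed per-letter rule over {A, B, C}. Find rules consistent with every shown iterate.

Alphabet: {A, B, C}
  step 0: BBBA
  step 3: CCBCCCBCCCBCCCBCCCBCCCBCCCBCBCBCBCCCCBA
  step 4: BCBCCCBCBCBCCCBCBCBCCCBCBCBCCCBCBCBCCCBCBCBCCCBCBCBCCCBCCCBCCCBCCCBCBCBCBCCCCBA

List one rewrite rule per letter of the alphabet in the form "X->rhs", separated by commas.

A->CBA, B->CC, C->BC

  step 3 ⇒ step 4: CCBCCCBCCCBCCCBCCCBCCCBCCCBCBCBCBCCCCBA ⇒ BC·BC·CC·BC·BC·BC·CC·BC·BC·BC·CC·BC·BC·BC·CC·BC·BC·BC·CC·BC·BC·BC·CC·BC·BC·BC·CC·BC·CC·BC·CC·BC·CC·BC·BC·BC·BC·CC·CBA
    A ↦ CBA
    B ↦ CC
    C ↦ BC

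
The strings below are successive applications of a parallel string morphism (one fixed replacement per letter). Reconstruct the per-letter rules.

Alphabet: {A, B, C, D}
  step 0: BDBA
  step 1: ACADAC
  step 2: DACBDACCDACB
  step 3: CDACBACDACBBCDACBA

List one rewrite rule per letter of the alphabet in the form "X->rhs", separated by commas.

A->DAC, B->A, C->B, D->C

  step 2 ⇒ step 3: DACBDACCDACB ⇒ C·DAC·B·A·C·DAC·B·B·C·DAC·B·A
    A ↦ DAC
    B ↦ A
    C ↦ B
    D ↦ C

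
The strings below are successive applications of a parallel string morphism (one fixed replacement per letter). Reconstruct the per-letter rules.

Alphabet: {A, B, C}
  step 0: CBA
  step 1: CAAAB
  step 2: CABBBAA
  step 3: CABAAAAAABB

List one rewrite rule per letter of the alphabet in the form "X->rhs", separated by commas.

A->B, B->AA, C->CA

  step 2 ⇒ step 3: CABBBAA ⇒ CA·B·AA·AA·AA·B·B
    A ↦ B
    B ↦ AA
    C ↦ CA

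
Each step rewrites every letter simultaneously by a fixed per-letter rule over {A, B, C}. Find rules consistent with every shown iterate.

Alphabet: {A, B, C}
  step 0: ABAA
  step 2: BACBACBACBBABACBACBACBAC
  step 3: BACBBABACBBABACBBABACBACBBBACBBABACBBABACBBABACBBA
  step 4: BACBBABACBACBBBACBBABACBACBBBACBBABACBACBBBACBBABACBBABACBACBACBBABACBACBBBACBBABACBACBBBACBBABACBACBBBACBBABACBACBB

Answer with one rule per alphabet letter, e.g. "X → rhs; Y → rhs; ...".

  step 3 ⇒ step 4: BACBBABACBBABACBBABACBACBBBACBBABACBBABACBBABACBBA ⇒ BAC·BB·A·BAC·BAC·BB·BAC·BB·A·BAC·BAC·BB·BAC·BB·A·BAC·BAC·BB·BAC·BB·A·BAC·BB·A·BAC·BAC·BAC·BB·A·BAC·BAC·BB·BAC·BB·A·BAC·BAC·BB·BAC·BB·A·BAC·BAC·BB·BAC·BB·A·BAC·BAC·BB
    A ↦ BB
    B ↦ BAC
    C ↦ A

A->BB, B->BAC, C->A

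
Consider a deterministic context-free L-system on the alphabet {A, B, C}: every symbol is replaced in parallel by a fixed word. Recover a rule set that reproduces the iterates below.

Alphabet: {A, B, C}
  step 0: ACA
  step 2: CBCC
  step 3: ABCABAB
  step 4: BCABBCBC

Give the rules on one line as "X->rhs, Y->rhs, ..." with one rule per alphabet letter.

A->B, B->C, C->AB

  step 3 ⇒ step 4: ABCABAB ⇒ B·C·AB·B·C·B·C
    A ↦ B
    B ↦ C
    C ↦ AB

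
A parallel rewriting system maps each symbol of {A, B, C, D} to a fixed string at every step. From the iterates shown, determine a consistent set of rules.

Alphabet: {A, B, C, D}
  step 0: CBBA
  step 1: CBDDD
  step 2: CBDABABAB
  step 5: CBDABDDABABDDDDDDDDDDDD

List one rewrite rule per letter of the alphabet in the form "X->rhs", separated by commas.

A->D, B->D, C->CB, D->AB

  step 1 ⇒ step 2: CBDDD ⇒ CB·D·AB·AB·AB
    B ↦ D
    C ↦ CB
    D ↦ AB
  step 0 ⇒ step 1: CBBA ⇒ CB·D·D·D
    A ↦ D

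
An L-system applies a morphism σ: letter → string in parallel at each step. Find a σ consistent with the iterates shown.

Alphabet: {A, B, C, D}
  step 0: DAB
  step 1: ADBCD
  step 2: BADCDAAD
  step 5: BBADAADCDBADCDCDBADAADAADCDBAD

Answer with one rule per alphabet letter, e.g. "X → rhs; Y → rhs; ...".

  step 1 ⇒ step 2: ADBCD ⇒ B·AD·CD·A·AD
    A ↦ B
    B ↦ CD
    C ↦ A
    D ↦ AD

A->B, B->CD, C->A, D->AD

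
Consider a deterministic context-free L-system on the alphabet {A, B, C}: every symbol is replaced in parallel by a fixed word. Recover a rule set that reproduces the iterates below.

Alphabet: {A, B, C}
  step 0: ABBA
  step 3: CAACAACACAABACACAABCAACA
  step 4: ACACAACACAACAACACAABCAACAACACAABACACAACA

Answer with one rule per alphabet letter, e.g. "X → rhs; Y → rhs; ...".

  step 3 ⇒ step 4: CAACAACACAABACACAABCAACA ⇒ A·CA·CA·A·CA·CA·A·CA·A·CA·CA·AB·CA·A·CA·A·CA·CA·AB·A·CA·CA·A·CA
    A ↦ CA
    B ↦ AB
    C ↦ A

A->CA, B->AB, C->A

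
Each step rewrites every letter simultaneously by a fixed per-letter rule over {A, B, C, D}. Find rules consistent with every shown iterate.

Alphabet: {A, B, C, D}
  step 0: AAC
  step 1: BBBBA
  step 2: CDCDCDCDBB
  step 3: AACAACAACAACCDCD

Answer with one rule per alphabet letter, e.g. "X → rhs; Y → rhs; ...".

  step 2 ⇒ step 3: CDCDCDCDBB ⇒ A·AC·A·AC·A·AC·A·AC·CD·CD
    B ↦ CD
    C ↦ A
    D ↦ AC
  step 0 ⇒ step 1: AAC ⇒ BB·BB·A
    A ↦ BB

A->BB, B->CD, C->A, D->AC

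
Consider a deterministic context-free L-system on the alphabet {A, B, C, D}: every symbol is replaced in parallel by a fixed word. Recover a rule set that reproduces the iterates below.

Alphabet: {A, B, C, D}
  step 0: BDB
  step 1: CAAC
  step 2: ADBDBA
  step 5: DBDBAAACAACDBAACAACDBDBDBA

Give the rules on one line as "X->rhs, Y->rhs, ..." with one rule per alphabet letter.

  step 1 ⇒ step 2: CAAC ⇒ A·DB·DB·A
    A ↦ DB
    C ↦ A
  step 0 ⇒ step 1: BDB ⇒ C·AA·C
    B ↦ C
  step 0 ⇒ step 1: BDB ⇒ C·AA·C
    D ↦ AA

A->DB, B->C, C->A, D->AA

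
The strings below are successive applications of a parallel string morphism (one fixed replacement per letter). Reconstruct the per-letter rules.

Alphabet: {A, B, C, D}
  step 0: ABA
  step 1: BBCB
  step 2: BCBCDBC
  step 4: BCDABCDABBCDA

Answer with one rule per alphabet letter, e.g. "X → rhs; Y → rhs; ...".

A->B, B->BC, C->D, D->A

  step 1 ⇒ step 2: BBCB ⇒ BC·BC·D·BC
    B ↦ BC
    C ↦ D
  step 0 ⇒ step 1: ABA ⇒ B·BC·B
    A ↦ B
    D ↦ A  (constrained at step 2)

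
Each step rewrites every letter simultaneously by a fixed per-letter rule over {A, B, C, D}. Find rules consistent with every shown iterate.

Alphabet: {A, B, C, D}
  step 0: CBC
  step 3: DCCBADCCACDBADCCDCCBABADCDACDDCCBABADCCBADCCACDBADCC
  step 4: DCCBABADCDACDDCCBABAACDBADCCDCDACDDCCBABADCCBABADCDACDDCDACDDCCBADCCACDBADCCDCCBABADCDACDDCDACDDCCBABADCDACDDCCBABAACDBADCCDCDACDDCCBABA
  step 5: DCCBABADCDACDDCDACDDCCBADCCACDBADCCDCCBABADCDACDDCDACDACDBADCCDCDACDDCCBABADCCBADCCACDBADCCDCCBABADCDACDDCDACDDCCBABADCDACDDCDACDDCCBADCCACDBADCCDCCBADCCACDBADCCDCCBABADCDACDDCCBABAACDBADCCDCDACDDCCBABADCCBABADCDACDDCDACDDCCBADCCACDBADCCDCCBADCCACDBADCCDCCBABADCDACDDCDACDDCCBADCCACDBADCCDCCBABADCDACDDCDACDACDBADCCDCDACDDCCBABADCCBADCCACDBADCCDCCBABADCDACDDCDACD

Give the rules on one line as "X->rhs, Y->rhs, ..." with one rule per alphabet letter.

A->ACD, B->DCD, C->BA, D->DCC

  step 4 ⇒ step 5: DCCBABADCDACDDCCBABAACDBADCCDCDACDDCCBABADCCBABADCDACDDCDACDDCCBADCCACDBADCCDCCBABADCDACDDCDACDDCCBABADCDACDDCCBABAACDBADCCDCDACDDCCBABA ⇒ DCC·BA·BA·DCD·ACD·DCD·ACD·DCC·BA·DCC·ACD·BA·DCC·DCC·BA·BA·DCD·ACD·DCD·ACD·ACD·BA·DCC·DCD·ACD·DCC·BA·BA·DCC·BA·DCC·ACD·BA·DCC·DCC·BA·BA·DCD·ACD·DCD·ACD·DCC·BA·BA·DCD·ACD·DCD·ACD·DCC·BA·DCC·ACD·BA·DCC·DCC·BA·DCC·ACD·BA·DCC·DCC·BA·BA·DCD·ACD·DCC·BA·BA·ACD·BA·DCC·DCD·ACD·DCC·BA·BA·DCC·BA·BA·DCD·ACD·DCD·ACD·DCC·BA·DCC·ACD·BA·DCC·DCC·BA·DCC·ACD·BA·DCC·DCC·BA·BA·DCD·ACD·DCD·ACD·DCC·BA·DCC·ACD·BA·DCC·DCC·BA·BA·DCD·ACD·DCD·ACD·ACD·BA·DCC·DCD·ACD·DCC·BA·BA·DCC·BA·DCC·ACD·BA·DCC·DCC·BA·BA·DCD·ACD·DCD·ACD
    A ↦ ACD
    B ↦ DCD
    C ↦ BA
    D ↦ DCC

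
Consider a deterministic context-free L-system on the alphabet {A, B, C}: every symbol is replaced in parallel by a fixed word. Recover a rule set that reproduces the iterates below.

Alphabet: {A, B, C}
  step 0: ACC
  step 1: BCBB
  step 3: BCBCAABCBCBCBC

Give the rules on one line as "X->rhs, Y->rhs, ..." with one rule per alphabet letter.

  step 0 ⇒ step 1: ACC ⇒ BC·B·B
    A ↦ BC
    C ↦ B
    B ↦ AA  (constrained at step 1)

A->BC, B->AA, C->B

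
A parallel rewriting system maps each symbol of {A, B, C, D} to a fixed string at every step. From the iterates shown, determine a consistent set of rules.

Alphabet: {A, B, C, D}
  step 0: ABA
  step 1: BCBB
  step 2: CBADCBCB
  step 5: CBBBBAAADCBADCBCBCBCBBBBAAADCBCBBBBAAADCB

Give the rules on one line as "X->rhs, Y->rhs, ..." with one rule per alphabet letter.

  step 1 ⇒ step 2: BCBB ⇒ CB·AD·CB·CB
    B ↦ CB
    C ↦ AD
  step 0 ⇒ step 1: ABA ⇒ B·CB·B
    A ↦ B
    D ↦ AA  (constrained at step 2)

A->B, B->CB, C->AD, D->AA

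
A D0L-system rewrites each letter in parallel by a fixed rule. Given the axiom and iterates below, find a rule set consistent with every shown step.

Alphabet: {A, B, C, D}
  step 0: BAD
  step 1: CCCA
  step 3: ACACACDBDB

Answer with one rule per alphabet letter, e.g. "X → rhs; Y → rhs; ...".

A->CC, B->C, C->DB, D->A

  step 0 ⇒ step 1: BAD ⇒ C·CC·A
    A ↦ CC
    B ↦ C
    D ↦ A
    C ↦ DB  (constrained at step 1)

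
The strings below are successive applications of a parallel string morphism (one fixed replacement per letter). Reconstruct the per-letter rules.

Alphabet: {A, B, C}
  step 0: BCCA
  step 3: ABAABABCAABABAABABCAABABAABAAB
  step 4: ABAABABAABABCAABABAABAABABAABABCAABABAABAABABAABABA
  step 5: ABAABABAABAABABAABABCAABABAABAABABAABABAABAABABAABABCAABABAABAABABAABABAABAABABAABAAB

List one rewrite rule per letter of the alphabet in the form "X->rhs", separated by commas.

  step 4 ⇒ step 5: ABAABABAABABCAABABAABAABABAABABCAABABAABAABABAABABA ⇒ AB·A·AB·AB·A·AB·A·AB·AB·A·AB·A·BCA·AB·AB·A·AB·A·AB·AB·A·AB·AB·A·AB·A·AB·AB·A·AB·A·BCA·AB·AB·A·AB·A·AB·AB·A·AB·AB·A·AB·A·AB·AB·A·AB·A·AB
    A ↦ AB
    B ↦ A
    C ↦ BCA

A->AB, B->A, C->BCA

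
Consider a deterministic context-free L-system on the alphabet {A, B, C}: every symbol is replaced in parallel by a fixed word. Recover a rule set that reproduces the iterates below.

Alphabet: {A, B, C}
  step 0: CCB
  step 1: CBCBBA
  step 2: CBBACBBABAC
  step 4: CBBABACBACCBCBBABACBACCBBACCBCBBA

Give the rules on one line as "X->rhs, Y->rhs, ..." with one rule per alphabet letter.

  step 1 ⇒ step 2: CBCBBA ⇒ CB·BA·CB·BA·BA·C
    A ↦ C
    B ↦ BA
    C ↦ CB

A->C, B->BA, C->CB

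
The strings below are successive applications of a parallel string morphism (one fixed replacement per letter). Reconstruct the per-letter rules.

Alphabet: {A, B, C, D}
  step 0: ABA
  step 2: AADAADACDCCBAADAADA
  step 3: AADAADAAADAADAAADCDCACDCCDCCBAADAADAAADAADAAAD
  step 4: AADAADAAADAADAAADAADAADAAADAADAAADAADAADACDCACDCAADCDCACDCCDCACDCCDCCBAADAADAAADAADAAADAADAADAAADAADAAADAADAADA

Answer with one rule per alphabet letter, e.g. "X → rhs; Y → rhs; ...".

  step 3 ⇒ step 4: AADAADAAADAADAAADCDCACDCCDCCBAADAADAAADAADAAAD ⇒ AAD·AAD·A·AAD·AAD·A·AAD·AAD·AAD·A·AAD·AAD·A·AAD·AAD·AAD·A·CDC·A·CDC·AAD·CDC·A·CDC·CDC·A·CDC·CDC·CB·AAD·AAD·A·AAD·AAD·A·AAD·AAD·AAD·A·AAD·AAD·A·AAD·AAD·AAD·A
    A ↦ AAD
    B ↦ CB
    C ↦ CDC
    D ↦ A

A->AAD, B->CB, C->CDC, D->A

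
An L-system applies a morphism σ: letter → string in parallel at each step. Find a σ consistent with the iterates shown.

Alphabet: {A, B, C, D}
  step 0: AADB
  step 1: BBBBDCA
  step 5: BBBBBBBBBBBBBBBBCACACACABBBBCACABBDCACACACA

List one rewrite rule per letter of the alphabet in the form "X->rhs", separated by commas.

  step 0 ⇒ step 1: AADB ⇒ B·B·BBD·CA
    A ↦ B
    B ↦ CA
    D ↦ BBD
    C ↦ B  (constrained at step 1)

A->B, B->CA, C->B, D->BBD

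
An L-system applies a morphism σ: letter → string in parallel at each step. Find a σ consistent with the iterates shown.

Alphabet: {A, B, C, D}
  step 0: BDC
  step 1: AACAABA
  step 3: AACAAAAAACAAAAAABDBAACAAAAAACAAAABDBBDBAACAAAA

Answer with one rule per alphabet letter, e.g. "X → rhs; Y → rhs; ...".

A->BDB, B->AA, C->BA, D->CAA

  step 0 ⇒ step 1: BDC ⇒ AA·CAA·BA
    B ↦ AA
    C ↦ BA
    D ↦ CAA
    A ↦ BDB  (constrained at step 1)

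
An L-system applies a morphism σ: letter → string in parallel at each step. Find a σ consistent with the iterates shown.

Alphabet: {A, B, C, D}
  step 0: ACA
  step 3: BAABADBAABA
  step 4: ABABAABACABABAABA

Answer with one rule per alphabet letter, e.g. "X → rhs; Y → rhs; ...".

A->BA, B->A, C->D, D->C

  step 3 ⇒ step 4: BAABADBAABA ⇒ A·BA·BA·A·BA·C·A·BA·BA·A·BA
    A ↦ BA
    B ↦ A
    D ↦ C
    C ↦ D  (constrained at step 0)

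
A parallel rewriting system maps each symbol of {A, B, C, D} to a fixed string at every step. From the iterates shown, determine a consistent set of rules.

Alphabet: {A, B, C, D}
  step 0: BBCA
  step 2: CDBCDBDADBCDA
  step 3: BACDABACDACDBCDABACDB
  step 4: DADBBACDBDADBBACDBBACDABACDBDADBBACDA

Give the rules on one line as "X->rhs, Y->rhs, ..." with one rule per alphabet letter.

  step 3 ⇒ step 4: BACDABACDACDBCDABACDB ⇒ DA·DB·BA·C·DB·DA·DB·BA·C·DB·BA·C·DA·BA·C·DB·DA·DB·BA·C·DA
    A ↦ DB
    B ↦ DA
    C ↦ BA
    D ↦ C

A->DB, B->DA, C->BA, D->C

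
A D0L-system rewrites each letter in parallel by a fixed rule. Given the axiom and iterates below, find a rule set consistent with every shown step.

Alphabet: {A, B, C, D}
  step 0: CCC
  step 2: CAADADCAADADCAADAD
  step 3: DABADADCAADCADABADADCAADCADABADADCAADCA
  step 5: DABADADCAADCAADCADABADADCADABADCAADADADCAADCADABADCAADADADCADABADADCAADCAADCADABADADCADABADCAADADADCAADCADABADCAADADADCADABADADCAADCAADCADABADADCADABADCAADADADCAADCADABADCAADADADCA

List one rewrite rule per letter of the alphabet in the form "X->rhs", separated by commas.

  step 2 ⇒ step 3: CAADADCAADADCAADAD ⇒ DAB·AD·AD·CA·AD·CA·DAB·AD·AD·CA·AD·CA·DAB·AD·AD·CA·AD·CA
    A ↦ AD
    C ↦ DAB
    D ↦ CA
    B ↦ AD  (constrained at step 3)

A->AD, B->AD, C->DAB, D->CA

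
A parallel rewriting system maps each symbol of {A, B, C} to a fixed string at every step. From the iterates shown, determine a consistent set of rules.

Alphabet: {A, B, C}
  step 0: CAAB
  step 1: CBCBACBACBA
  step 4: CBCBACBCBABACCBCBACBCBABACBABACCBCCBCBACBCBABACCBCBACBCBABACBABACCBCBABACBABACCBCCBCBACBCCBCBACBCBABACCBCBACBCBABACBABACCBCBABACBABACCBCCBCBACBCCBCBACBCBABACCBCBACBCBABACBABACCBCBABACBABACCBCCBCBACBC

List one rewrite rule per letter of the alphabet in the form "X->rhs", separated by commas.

A->BAC, B->BA, C->CBC

  step 0 ⇒ step 1: CAAB ⇒ CBC·BAC·BAC·BA
    A ↦ BAC
    B ↦ BA
    C ↦ CBC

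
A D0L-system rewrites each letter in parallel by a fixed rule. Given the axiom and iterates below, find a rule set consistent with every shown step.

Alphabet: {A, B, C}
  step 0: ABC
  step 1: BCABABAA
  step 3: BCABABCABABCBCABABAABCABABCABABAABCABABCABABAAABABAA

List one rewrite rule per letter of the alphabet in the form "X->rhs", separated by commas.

A->BC, B->ABA, C->BAA

  step 0 ⇒ step 1: ABC ⇒ BC·ABA·BAA
    A ↦ BC
    B ↦ ABA
    C ↦ BAA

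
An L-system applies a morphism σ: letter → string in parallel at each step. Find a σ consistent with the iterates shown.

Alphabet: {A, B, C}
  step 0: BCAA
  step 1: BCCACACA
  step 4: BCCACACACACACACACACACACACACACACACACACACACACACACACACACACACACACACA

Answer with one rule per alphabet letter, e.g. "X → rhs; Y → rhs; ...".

A->CA, B->BC, C->CA

  step 0 ⇒ step 1: BCAA ⇒ BC·CA·CA·CA
    A ↦ CA
    B ↦ BC
    C ↦ CA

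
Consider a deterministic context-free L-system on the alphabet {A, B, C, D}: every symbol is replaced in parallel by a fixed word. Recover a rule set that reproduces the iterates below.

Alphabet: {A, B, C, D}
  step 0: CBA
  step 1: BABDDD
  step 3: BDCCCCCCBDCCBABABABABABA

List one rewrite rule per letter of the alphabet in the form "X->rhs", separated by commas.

A->DD, B->BD, C->BA, D->CC

  step 0 ⇒ step 1: CBA ⇒ BA·BD·DD
    A ↦ DD
    B ↦ BD
    C ↦ BA
    D ↦ CC  (constrained at step 1)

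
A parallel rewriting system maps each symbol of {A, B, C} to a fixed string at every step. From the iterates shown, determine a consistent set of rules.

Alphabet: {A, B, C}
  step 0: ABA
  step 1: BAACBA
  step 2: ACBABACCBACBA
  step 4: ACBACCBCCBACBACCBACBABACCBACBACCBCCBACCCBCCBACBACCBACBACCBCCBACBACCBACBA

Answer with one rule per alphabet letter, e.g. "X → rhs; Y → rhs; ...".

  step 1 ⇒ step 2: BAACBA ⇒ AC·BA·BA·CCB·AC·BA
    A ↦ BA
    B ↦ AC
    C ↦ CCB

A->BA, B->AC, C->CCB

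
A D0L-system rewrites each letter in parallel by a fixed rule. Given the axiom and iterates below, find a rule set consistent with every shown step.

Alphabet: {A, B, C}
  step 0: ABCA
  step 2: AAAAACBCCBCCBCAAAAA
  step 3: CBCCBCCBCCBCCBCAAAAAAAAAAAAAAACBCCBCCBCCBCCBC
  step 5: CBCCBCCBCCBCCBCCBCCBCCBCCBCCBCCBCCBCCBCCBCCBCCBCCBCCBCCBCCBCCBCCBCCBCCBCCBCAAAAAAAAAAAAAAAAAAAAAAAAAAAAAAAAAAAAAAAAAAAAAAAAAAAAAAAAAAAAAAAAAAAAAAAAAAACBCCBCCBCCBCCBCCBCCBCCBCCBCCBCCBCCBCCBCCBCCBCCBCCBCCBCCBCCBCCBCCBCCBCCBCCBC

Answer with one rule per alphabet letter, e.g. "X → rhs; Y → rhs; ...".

A->CBC, B->A, C->AA

  step 2 ⇒ step 3: AAAAACBCCBCCBCAAAAA ⇒ CBC·CBC·CBC·CBC·CBC·AA·A·AA·AA·A·AA·AA·A·AA·CBC·CBC·CBC·CBC·CBC
    A ↦ CBC
    B ↦ A
    C ↦ AA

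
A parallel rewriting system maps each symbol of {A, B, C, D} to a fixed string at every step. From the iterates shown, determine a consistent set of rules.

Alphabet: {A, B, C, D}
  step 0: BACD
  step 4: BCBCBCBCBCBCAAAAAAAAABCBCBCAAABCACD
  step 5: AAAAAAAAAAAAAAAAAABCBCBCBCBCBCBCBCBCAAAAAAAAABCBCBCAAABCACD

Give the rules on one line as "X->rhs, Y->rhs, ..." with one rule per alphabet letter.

  step 4 ⇒ step 5: BCBCBCBCBCBCAAAAAAAAABCBCBCAAABCACD ⇒ AA·A·AA·A·AA·A·AA·A·AA·A·AA·A·BC·BC·BC·BC·BC·BC·BC·BC·BC·AA·A·AA·A·AA·A·BC·BC·BC·AA·A·BC·A·CD
    A ↦ BC
    B ↦ AA
    C ↦ A
    D ↦ CD

A->BC, B->AA, C->A, D->CD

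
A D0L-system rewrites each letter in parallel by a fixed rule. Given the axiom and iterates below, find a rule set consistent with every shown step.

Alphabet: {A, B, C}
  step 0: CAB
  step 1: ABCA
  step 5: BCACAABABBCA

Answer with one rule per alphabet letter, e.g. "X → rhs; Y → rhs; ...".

  step 0 ⇒ step 1: CAB ⇒ A·B·CA
    A ↦ B
    B ↦ CA
    C ↦ A

A->B, B->CA, C->A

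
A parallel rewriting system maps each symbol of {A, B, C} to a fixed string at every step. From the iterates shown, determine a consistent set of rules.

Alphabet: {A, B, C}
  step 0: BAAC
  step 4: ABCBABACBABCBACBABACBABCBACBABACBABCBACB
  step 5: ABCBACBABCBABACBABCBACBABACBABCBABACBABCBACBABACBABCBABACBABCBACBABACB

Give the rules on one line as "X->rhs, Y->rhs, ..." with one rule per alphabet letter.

A->AB, B->CB, C->A

  step 4 ⇒ step 5: ABCBABACBABCBACBABACBABCBACBABACBABCBACB ⇒ AB·CB·A·CB·AB·CB·AB·A·CB·AB·CB·A·CB·AB·A·CB·AB·CB·AB·A·CB·AB·CB·A·CB·AB·A·CB·AB·CB·AB·A·CB·AB·CB·A·CB·AB·A·CB
    A ↦ AB
    B ↦ CB
    C ↦ A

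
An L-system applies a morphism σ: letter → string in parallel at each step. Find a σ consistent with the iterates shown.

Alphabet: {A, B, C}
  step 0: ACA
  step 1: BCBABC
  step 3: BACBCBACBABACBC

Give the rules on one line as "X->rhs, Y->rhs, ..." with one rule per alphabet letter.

  step 0 ⇒ step 1: ACA ⇒ BC·BA·BC
    A ↦ BC
    C ↦ BA
    B ↦ C  (constrained at step 1)

A->BC, B->C, C->BA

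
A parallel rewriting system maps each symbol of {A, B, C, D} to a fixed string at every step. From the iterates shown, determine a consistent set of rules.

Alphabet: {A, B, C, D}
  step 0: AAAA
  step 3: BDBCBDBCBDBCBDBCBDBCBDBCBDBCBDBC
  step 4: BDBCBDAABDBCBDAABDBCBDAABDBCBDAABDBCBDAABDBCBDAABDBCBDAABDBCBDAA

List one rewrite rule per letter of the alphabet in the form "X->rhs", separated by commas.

A->BB, B->BD, C->AA, D->BC

  step 3 ⇒ step 4: BDBCBDBCBDBCBDBCBDBCBDBCBDBCBDBC ⇒ BD·BC·BD·AA·BD·BC·BD·AA·BD·BC·BD·AA·BD·BC·BD·AA·BD·BC·BD·AA·BD·BC·BD·AA·BD·BC·BD·AA·BD·BC·BD·AA
    B ↦ BD
    C ↦ AA
    D ↦ BC
    A ↦ BB  (constrained at step 0)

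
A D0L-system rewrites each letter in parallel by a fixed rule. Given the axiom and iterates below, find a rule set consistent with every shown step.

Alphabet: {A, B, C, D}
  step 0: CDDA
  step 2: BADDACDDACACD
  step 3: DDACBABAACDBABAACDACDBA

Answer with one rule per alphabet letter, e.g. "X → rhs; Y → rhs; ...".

A->AC, B->DD, C->D, D->BA

  step 2 ⇒ step 3: BADDACDDACACD ⇒ DD·AC·BA·BA·AC·D·BA·BA·AC·D·AC·D·BA
    A ↦ AC
    B ↦ DD
    C ↦ D
    D ↦ BA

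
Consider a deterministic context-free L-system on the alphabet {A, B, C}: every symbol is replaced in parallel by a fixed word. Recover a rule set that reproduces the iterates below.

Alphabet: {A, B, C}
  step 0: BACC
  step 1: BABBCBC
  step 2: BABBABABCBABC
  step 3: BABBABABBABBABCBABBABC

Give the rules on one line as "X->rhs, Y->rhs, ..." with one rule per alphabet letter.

  step 2 ⇒ step 3: BABBABABCBABC ⇒ BA·B·BA·BA·B·BA·B·BA·BC·BA·B·BA·BC
    A ↦ B
    B ↦ BA
    C ↦ BC

A->B, B->BA, C->BC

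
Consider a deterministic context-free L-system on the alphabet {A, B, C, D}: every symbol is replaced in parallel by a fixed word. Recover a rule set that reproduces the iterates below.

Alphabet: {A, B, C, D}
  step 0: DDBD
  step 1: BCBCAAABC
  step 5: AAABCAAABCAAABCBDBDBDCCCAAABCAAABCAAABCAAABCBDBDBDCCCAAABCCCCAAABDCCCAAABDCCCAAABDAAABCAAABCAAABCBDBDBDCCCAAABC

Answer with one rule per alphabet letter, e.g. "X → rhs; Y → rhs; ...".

  step 0 ⇒ step 1: DDBD ⇒ BC·BC·AAA·BC
    B ↦ AAA
    D ↦ BC
    A ↦ C  (constrained at step 1)
    C ↦ BD  (constrained at step 1)

A->C, B->AAA, C->BD, D->BC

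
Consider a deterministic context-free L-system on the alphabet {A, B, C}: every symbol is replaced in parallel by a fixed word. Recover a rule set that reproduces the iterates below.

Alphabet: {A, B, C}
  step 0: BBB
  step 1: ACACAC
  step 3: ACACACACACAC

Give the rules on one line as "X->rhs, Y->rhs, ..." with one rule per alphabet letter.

A->B, B->AC, C->B

  step 0 ⇒ step 1: BBB ⇒ AC·AC·AC
    B ↦ AC
    A ↦ B  (constrained at step 1)
    C ↦ B  (constrained at step 1)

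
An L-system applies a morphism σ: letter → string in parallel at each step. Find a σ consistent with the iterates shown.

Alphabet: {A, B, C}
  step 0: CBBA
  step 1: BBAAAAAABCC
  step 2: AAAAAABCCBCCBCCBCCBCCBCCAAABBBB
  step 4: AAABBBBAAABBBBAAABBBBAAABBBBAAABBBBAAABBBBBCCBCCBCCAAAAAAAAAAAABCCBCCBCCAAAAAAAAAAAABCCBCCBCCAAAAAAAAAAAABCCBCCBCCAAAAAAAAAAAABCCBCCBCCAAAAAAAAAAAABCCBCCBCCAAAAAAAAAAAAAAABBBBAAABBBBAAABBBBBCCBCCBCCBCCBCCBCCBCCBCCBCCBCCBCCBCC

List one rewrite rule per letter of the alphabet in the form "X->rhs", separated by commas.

  step 1 ⇒ step 2: BBAAAAAABCC ⇒ AAA·AAA·BCC·BCC·BCC·BCC·BCC·BCC·AAA·BB·BB
    A ↦ BCC
    B ↦ AAA
    C ↦ BB

A->BCC, B->AAA, C->BB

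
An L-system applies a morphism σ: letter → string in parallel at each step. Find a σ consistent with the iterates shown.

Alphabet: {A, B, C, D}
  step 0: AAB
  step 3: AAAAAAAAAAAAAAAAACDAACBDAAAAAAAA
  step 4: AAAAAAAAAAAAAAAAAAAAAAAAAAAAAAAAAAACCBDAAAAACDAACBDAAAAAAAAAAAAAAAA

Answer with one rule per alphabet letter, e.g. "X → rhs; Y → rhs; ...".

A->AA, B->DAA, C->AC, D->CBD

  step 3 ⇒ step 4: AAAAAAAAAAAAAAAAACDAACBDAAAAAAAA ⇒ AA·AA·AA·AA·AA·AA·AA·AA·AA·AA·AA·AA·AA·AA·AA·AA·AA·AC·CBD·AA·AA·AC·DAA·CBD·AA·AA·AA·AA·AA·AA·AA·AA
    A ↦ AA
    B ↦ DAA
    C ↦ AC
    D ↦ CBD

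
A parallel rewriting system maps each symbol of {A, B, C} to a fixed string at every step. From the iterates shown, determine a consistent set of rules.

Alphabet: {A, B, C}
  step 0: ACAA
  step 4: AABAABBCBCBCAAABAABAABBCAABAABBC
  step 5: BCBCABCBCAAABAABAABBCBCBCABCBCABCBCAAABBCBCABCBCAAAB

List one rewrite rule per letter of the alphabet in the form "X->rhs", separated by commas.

  step 4 ⇒ step 5: AABAABBCBCBCAAABAABAABBCAABAABBC ⇒ BC·BC·A·BC·BC·A·A·AB·A·AB·A·AB·BC·BC·BC·A·BC·BC·A·BC·BC·A·A·AB·BC·BC·A·BC·BC·A·A·AB
    A ↦ BC
    B ↦ A
    C ↦ AB

A->BC, B->A, C->AB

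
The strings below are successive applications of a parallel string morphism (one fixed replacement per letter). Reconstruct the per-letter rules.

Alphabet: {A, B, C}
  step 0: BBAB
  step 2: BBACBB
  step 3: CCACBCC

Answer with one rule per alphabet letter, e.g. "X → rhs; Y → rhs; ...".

  step 2 ⇒ step 3: BBACBB ⇒ C·C·AC·B·C·C
    A ↦ AC
    B ↦ C
    C ↦ B

A->AC, B->C, C->B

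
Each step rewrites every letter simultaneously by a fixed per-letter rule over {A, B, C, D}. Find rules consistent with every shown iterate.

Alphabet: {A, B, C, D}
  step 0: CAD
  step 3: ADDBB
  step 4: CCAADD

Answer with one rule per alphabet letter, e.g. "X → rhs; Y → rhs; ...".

A->CC, B->D, C->B, D->A

  step 3 ⇒ step 4: ADDBB ⇒ CC·A·A·D·D
    A ↦ CC
    B ↦ D
    D ↦ A
    C ↦ B  (constrained at step 0)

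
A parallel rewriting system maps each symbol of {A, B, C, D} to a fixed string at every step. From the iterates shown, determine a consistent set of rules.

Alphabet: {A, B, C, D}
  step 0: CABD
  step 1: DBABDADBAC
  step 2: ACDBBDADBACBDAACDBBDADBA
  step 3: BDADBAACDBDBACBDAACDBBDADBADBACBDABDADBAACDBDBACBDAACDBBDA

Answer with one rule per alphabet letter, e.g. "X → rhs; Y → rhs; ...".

A->BDA, B->DB, C->DBA, D->AC

  step 2 ⇒ step 3: ACDBBDADBACBDAACDBBDADBA ⇒ BDA·DBA·AC·DB·DB·AC·BDA·AC·DB·BDA·DBA·DB·AC·BDA·BDA·DBA·AC·DB·DB·AC·BDA·AC·DB·BDA
    A ↦ BDA
    B ↦ DB
    C ↦ DBA
    D ↦ AC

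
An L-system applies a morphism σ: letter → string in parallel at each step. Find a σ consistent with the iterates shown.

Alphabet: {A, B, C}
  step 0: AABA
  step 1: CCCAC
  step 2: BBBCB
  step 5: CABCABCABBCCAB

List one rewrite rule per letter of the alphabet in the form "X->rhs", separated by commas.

A->C, B->CA, C->B

  step 1 ⇒ step 2: CCCAC ⇒ B·B·B·C·B
    A ↦ C
    C ↦ B
  step 0 ⇒ step 1: AABA ⇒ C·C·CA·C
    B ↦ CA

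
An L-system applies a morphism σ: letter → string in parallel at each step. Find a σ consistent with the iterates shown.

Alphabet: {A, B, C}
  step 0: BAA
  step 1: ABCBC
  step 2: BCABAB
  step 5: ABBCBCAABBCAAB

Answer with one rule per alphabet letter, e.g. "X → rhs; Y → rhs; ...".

  step 1 ⇒ step 2: ABCBC ⇒ BC·A·B·A·B
    A ↦ BC
    B ↦ A
    C ↦ B

A->BC, B->A, C->B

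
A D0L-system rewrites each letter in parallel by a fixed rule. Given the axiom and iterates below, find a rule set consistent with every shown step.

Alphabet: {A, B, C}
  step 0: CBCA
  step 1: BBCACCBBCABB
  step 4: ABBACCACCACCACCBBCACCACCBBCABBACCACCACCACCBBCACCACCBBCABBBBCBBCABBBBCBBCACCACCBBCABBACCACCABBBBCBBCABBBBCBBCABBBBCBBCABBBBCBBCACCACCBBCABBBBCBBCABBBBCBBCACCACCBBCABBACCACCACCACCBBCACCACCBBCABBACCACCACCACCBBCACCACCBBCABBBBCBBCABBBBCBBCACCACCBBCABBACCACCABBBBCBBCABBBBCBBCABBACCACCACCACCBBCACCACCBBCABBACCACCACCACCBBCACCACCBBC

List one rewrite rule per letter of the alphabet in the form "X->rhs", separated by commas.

A->ABB, B->ACC, C->BBC

  step 0 ⇒ step 1: CBCA ⇒ BBC·ACC·BBC·ABB
    A ↦ ABB
    B ↦ ACC
    C ↦ BBC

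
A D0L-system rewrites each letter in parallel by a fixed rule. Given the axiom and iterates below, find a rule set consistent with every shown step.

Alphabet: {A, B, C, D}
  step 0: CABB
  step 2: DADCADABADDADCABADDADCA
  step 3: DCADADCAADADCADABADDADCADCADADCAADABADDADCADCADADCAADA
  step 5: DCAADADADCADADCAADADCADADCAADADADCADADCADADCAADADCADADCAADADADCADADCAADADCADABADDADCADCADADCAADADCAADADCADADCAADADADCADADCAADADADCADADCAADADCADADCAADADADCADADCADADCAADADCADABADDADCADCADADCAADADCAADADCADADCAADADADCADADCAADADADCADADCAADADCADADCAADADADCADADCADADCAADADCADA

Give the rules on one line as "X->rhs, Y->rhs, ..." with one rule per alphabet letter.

  step 2 ⇒ step 3: DADCADABADDADCABADDADCA ⇒ DCA·DA·DCA·A·DA·DCA·DA·BAD·DA·DCA·DCA·DA·DCA·A·DA·BAD·DA·DCA·DCA·DA·DCA·A·DA
    A ↦ DA
    B ↦ BAD
    C ↦ A
    D ↦ DCA

A->DA, B->BAD, C->A, D->DCA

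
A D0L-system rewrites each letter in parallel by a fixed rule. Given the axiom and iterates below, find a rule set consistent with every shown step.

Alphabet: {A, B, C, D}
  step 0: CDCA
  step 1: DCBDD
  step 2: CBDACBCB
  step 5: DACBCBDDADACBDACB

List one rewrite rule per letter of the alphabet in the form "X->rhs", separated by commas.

A->D, B->A, C->D, D->CB

  step 1 ⇒ step 2: DCBDD ⇒ CB·D·A·CB·CB
    B ↦ A
    C ↦ D
    D ↦ CB
  step 0 ⇒ step 1: CDCA ⇒ D·CB·D·D
    A ↦ D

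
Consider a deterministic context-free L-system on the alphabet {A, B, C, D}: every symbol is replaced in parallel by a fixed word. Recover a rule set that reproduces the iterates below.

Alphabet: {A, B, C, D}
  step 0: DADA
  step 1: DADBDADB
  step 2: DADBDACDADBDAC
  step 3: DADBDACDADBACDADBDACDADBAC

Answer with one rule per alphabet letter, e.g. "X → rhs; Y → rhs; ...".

A->DB, B->C, C->AC, D->DA

  step 2 ⇒ step 3: DADBDACDADBDAC ⇒ DA·DB·DA·C·DA·DB·AC·DA·DB·DA·C·DA·DB·AC
    A ↦ DB
    B ↦ C
    C ↦ AC
    D ↦ DA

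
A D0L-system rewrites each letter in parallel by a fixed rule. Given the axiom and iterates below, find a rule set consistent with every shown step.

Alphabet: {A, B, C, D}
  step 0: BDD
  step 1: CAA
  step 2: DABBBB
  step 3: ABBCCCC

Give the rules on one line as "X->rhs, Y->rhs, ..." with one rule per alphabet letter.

A->BB, B->C, C->DA, D->A

  step 2 ⇒ step 3: DABBBB ⇒ A·BB·C·C·C·C
    A ↦ BB
    B ↦ C
    D ↦ A
  step 1 ⇒ step 2: CAA ⇒ DA·BB·BB
    C ↦ DA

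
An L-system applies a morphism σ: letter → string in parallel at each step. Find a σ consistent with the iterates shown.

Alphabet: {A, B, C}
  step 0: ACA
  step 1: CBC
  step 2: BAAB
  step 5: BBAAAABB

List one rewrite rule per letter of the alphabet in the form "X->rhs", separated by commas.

  step 1 ⇒ step 2: CBC ⇒ B·AA·B
    B ↦ AA
    C ↦ B
  step 0 ⇒ step 1: ACA ⇒ C·B·C
    A ↦ C

A->C, B->AA, C->B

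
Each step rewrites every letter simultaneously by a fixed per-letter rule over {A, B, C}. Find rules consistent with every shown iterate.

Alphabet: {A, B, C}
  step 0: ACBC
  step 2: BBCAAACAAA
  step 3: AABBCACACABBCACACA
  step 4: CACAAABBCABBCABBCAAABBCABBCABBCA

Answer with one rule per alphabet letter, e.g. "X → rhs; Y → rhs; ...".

A->CA, B->A, C->BB

  step 3 ⇒ step 4: AABBCACACABBCACACA ⇒ CA·CA·A·A·BB·CA·BB·CA·BB·CA·A·A·BB·CA·BB·CA·BB·CA
    A ↦ CA
    B ↦ A
    C ↦ BB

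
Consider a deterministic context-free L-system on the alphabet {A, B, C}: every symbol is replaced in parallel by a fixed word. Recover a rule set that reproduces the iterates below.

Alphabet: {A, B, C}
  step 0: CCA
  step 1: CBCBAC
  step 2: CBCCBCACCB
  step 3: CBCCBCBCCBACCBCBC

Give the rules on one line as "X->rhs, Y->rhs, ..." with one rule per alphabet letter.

A->AC, B->C, C->CB

  step 2 ⇒ step 3: CBCCBCACCB ⇒ CB·C·CB·CB·C·CB·AC·CB·CB·C
    A ↦ AC
    B ↦ C
    C ↦ CB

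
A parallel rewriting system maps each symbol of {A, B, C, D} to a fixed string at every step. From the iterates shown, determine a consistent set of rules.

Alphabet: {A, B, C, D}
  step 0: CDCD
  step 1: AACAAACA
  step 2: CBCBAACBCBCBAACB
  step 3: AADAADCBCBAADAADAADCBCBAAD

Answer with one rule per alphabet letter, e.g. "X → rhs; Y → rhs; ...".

A->CB, B->D, C->AA, D->CA

  step 2 ⇒ step 3: CBCBAACBCBCBAACB ⇒ AA·D·AA·D·CB·CB·AA·D·AA·D·AA·D·CB·CB·AA·D
    A ↦ CB
    B ↦ D
    C ↦ AA
  step 0 ⇒ step 1: CDCD ⇒ AA·CA·AA·CA
    D ↦ CA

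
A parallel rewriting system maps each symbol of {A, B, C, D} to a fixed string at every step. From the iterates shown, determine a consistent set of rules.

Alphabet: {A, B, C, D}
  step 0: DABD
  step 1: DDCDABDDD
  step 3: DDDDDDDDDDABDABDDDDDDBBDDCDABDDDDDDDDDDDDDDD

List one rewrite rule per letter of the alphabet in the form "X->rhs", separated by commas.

A->CD, B->ABD, C->DBB, D->DD

  step 0 ⇒ step 1: DABD ⇒ DD·CD·ABD·DD
    A ↦ CD
    B ↦ ABD
    D ↦ DD
    C ↦ DBB  (constrained at step 1)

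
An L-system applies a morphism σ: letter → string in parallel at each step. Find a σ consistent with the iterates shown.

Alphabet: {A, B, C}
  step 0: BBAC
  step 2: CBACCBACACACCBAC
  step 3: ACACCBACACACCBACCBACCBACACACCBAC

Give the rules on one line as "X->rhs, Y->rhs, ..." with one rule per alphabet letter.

  step 2 ⇒ step 3: CBACCBACACACCBAC ⇒ AC·AC·CB·AC·AC·AC·CB·AC·CB·AC·CB·AC·AC·AC·CB·AC
    A ↦ CB
    B ↦ AC
    C ↦ AC

A->CB, B->AC, C->AC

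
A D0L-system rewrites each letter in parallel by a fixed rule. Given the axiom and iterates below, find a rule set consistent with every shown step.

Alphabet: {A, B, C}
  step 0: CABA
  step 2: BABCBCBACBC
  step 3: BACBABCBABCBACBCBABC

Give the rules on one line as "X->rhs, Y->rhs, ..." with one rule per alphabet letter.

  step 2 ⇒ step 3: BABCBCBACBC ⇒ BA·C·BA·BC·BA·BC·BA·C·BC·BA·BC
    A ↦ C
    B ↦ BA
    C ↦ BC

A->C, B->BA, C->BC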